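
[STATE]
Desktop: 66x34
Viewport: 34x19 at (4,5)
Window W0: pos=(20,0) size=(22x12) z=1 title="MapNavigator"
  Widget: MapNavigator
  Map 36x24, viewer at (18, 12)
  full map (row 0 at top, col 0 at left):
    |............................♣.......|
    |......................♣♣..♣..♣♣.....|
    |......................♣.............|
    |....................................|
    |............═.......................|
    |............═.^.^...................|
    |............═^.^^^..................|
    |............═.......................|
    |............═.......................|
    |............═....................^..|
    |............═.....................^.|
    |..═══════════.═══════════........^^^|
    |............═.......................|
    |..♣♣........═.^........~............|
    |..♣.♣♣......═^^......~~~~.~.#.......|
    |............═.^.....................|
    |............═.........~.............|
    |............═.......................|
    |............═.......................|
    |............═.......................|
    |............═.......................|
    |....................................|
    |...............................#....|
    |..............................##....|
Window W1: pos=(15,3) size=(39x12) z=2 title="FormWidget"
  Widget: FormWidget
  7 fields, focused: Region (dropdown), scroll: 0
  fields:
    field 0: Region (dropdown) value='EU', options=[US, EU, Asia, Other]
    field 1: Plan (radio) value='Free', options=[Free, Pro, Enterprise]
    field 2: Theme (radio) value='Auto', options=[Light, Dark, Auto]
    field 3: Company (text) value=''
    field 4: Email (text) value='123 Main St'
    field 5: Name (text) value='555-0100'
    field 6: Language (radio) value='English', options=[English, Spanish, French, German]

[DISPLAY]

           ┠──────────────────────
           ┃> Region:     [EU     
           ┃  Plan:       (●) Free
           ┃  Theme:      ( ) Ligh
           ┃  Company:    [       
           ┃  Email:      [123 Mai
           ┃  Name:       [555-010
           ┃  Language:   (●) Engl
           ┃                      
           ┗━━━━━━━━━━━━━━━━━━━━━━
                                  
                                  
                                  
                                  
                                  
                                  
                                  
                                  
                                  


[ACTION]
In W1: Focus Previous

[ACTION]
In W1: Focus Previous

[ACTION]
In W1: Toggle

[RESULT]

           ┠──────────────────────
           ┃  Region:     [EU     
           ┃  Plan:       (●) Free
           ┃  Theme:      ( ) Ligh
           ┃  Company:    [       
           ┃  Email:      [123 Mai
           ┃> Name:       [555-010
           ┃  Language:   (●) Engl
           ┃                      
           ┗━━━━━━━━━━━━━━━━━━━━━━
                                  
                                  
                                  
                                  
                                  
                                  
                                  
                                  
                                  


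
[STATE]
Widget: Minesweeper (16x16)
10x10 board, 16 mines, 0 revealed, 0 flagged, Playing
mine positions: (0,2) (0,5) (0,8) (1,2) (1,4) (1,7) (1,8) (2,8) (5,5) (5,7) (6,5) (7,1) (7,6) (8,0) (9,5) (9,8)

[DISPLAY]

■■■■■■■■■■      
■■■■■■■■■■      
■■■■■■■■■■      
■■■■■■■■■■      
■■■■■■■■■■      
■■■■■■■■■■      
■■■■■■■■■■      
■■■■■■■■■■      
■■■■■■■■■■      
■■■■■■■■■■      
                
                
                
                
                
                


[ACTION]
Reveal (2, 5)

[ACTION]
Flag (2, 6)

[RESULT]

■■■■■■■■■■      
■■■■■■■■■■      
■■■■■1⚑■■■      
■■■■■■■■■■      
■■■■■■■■■■      
■■■■■■■■■■      
■■■■■■■■■■      
■■■■■■■■■■      
■■■■■■■■■■      
■■■■■■■■■■      
                
                
                
                
                
                


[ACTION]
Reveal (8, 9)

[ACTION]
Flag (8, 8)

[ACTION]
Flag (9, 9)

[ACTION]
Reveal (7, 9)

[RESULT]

■■■■■■■■■■      
■■■■■■■■■■      
■■■■■1⚑■■■      
■■■■■■■■11      
■■■■■■■■1       
■■■■■■■■1       
■■■■■■■21       
■■■■■■■1        
■■■■■■■211      
■■■■■■■■■⚑      
                
                
                
                
                
                


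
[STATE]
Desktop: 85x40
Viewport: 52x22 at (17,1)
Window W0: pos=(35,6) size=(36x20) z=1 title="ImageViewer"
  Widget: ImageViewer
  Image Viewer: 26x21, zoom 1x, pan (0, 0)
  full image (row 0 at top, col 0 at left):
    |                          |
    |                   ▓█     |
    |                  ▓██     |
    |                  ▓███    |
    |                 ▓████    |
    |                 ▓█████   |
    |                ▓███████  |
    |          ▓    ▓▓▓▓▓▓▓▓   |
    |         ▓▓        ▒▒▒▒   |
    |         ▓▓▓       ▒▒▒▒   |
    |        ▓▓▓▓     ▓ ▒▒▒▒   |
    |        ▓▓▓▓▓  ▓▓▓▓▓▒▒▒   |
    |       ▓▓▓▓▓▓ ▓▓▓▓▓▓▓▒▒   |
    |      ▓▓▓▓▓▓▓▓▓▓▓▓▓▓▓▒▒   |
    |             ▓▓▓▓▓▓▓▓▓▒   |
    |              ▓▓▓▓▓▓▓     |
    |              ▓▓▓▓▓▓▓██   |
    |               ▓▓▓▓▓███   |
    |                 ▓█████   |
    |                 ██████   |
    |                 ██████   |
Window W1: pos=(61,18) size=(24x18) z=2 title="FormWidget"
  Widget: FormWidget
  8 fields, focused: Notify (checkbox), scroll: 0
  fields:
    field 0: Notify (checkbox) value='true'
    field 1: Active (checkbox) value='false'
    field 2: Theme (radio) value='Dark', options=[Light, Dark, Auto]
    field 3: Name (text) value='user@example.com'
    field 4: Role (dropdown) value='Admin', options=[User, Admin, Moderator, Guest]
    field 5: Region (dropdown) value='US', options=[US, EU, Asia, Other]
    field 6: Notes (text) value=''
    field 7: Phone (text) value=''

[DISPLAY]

                                                    
                                                    
                                                    
                                                    
                                                    
                  ┏━━━━━━━━━━━━━━━━━━━━━━━━━━━━━━━━━
                  ┃ ImageViewer                     
                  ┠─────────────────────────────────
                  ┃                                 
                  ┃                   ▓█            
                  ┃                  ▓██            
                  ┃                  ▓███           
                  ┃                 ▓████           
                  ┃                 ▓█████          
                  ┃                ▓███████         
                  ┃          ▓    ▓▓▓▓▓▓▓▓          
                  ┃         ▓▓        ▒▒▒▒          
                  ┃         ▓▓▓       ▒▒▒▒  ┏━━━━━━━
                  ┃        ▓▓▓▓     ▓ ▒▒▒▒  ┃ FormWi
                  ┃        ▓▓▓▓▓  ▓▓▓▓▓▒▒▒  ┠───────
                  ┃       ▓▓▓▓▓▓ ▓▓▓▓▓▓▓▒▒  ┃> Notif
                  ┃      ▓▓▓▓▓▓▓▓▓▓▓▓▓▓▓▒▒  ┃  Activ


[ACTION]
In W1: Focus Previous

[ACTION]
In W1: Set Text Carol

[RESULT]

                                                    
                                                    
                                                    
                                                    
                                                    
                  ┏━━━━━━━━━━━━━━━━━━━━━━━━━━━━━━━━━
                  ┃ ImageViewer                     
                  ┠─────────────────────────────────
                  ┃                                 
                  ┃                   ▓█            
                  ┃                  ▓██            
                  ┃                  ▓███           
                  ┃                 ▓████           
                  ┃                 ▓█████          
                  ┃                ▓███████         
                  ┃          ▓    ▓▓▓▓▓▓▓▓          
                  ┃         ▓▓        ▒▒▒▒          
                  ┃         ▓▓▓       ▒▒▒▒  ┏━━━━━━━
                  ┃        ▓▓▓▓     ▓ ▒▒▒▒  ┃ FormWi
                  ┃        ▓▓▓▓▓  ▓▓▓▓▓▒▒▒  ┠───────
                  ┃       ▓▓▓▓▓▓ ▓▓▓▓▓▓▓▒▒  ┃  Notif
                  ┃      ▓▓▓▓▓▓▓▓▓▓▓▓▓▓▓▒▒  ┃  Activ


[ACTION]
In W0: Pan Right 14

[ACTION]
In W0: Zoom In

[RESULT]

                                                    
                                                    
                                                    
                                                    
                                                    
                  ┏━━━━━━━━━━━━━━━━━━━━━━━━━━━━━━━━━
                  ┃ ImageViewer                     
                  ┠─────────────────────────────────
                  ┃                                 
                  ┃                                 
                  ┃                        ▓▓██     
                  ┃                        ▓▓██     
                  ┃                      ▓▓████     
                  ┃                      ▓▓████     
                  ┃                      ▓▓██████   
                  ┃                      ▓▓██████   
                  ┃                    ▓▓████████   
                  ┃                    ▓▓███┏━━━━━━━
                  ┃                    ▓▓███┃ FormWi
                  ┃                    ▓▓███┠───────
                  ┃                  ▓▓█████┃  Notif
                  ┃                  ▓▓█████┃  Activ


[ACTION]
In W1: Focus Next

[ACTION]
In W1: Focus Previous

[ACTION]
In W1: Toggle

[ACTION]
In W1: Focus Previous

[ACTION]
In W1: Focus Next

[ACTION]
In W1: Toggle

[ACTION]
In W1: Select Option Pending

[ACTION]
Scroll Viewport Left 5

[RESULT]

                                                    
                                                    
                                                    
                                                    
                                                    
                       ┏━━━━━━━━━━━━━━━━━━━━━━━━━━━━
                       ┃ ImageViewer                
                       ┠────────────────────────────
                       ┃                            
                       ┃                            
                       ┃                        ▓▓██
                       ┃                        ▓▓██
                       ┃                      ▓▓████
                       ┃                      ▓▓████
                       ┃                      ▓▓████
                       ┃                      ▓▓████
                       ┃                    ▓▓██████
                       ┃                    ▓▓███┏━━
                       ┃                    ▓▓███┃ F
                       ┃                    ▓▓███┠──
                       ┃                  ▓▓█████┃  
                       ┃                  ▓▓█████┃  


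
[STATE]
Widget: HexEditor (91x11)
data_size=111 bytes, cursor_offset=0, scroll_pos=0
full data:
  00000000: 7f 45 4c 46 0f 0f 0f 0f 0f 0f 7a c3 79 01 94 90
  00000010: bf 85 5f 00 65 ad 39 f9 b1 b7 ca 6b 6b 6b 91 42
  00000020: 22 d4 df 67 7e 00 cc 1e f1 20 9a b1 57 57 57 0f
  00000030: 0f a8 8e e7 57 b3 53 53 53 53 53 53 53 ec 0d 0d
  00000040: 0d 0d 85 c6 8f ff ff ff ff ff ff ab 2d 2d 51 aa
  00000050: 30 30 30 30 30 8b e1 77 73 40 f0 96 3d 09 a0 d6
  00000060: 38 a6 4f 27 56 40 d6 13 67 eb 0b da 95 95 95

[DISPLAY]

00000000  7F 45 4c 46 0f 0f 0f 0f  0f 0f 7a c3 79 01 94 90  |.ELF......z.y...|             
00000010  bf 85 5f 00 65 ad 39 f9  b1 b7 ca 6b 6b 6b 91 42  |.._.e.9....kkk.B|             
00000020  22 d4 df 67 7e 00 cc 1e  f1 20 9a b1 57 57 57 0f  |"..g~.... ..WWW.|             
00000030  0f a8 8e e7 57 b3 53 53  53 53 53 53 53 ec 0d 0d  |....W.SSSSSSS...|             
00000040  0d 0d 85 c6 8f ff ff ff  ff ff ff ab 2d 2d 51 aa  |............--Q.|             
00000050  30 30 30 30 30 8b e1 77  73 40 f0 96 3d 09 a0 d6  |00000..ws@..=...|             
00000060  38 a6 4f 27 56 40 d6 13  67 eb 0b da 95 95 95     |8.O'V@..g...... |             
                                                                                           
                                                                                           
                                                                                           
                                                                                           


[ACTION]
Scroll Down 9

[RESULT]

00000060  38 a6 4f 27 56 40 d6 13  67 eb 0b da 95 95 95     |8.O'V@..g...... |             
                                                                                           
                                                                                           
                                                                                           
                                                                                           
                                                                                           
                                                                                           
                                                                                           
                                                                                           
                                                                                           
                                                                                           


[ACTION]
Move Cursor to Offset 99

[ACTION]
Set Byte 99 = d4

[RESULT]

00000060  38 a6 4f D4 56 40 d6 13  67 eb 0b da 95 95 95     |8.O.V@..g...... |             
                                                                                           
                                                                                           
                                                                                           
                                                                                           
                                                                                           
                                                                                           
                                                                                           
                                                                                           
                                                                                           
                                                                                           


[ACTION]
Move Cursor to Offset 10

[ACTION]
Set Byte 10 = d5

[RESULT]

00000060  38 a6 4f d4 56 40 d6 13  67 eb 0b da 95 95 95     |8.O.V@..g...... |             
                                                                                           
                                                                                           
                                                                                           
                                                                                           
                                                                                           
                                                                                           
                                                                                           
                                                                                           
                                                                                           
                                                                                           


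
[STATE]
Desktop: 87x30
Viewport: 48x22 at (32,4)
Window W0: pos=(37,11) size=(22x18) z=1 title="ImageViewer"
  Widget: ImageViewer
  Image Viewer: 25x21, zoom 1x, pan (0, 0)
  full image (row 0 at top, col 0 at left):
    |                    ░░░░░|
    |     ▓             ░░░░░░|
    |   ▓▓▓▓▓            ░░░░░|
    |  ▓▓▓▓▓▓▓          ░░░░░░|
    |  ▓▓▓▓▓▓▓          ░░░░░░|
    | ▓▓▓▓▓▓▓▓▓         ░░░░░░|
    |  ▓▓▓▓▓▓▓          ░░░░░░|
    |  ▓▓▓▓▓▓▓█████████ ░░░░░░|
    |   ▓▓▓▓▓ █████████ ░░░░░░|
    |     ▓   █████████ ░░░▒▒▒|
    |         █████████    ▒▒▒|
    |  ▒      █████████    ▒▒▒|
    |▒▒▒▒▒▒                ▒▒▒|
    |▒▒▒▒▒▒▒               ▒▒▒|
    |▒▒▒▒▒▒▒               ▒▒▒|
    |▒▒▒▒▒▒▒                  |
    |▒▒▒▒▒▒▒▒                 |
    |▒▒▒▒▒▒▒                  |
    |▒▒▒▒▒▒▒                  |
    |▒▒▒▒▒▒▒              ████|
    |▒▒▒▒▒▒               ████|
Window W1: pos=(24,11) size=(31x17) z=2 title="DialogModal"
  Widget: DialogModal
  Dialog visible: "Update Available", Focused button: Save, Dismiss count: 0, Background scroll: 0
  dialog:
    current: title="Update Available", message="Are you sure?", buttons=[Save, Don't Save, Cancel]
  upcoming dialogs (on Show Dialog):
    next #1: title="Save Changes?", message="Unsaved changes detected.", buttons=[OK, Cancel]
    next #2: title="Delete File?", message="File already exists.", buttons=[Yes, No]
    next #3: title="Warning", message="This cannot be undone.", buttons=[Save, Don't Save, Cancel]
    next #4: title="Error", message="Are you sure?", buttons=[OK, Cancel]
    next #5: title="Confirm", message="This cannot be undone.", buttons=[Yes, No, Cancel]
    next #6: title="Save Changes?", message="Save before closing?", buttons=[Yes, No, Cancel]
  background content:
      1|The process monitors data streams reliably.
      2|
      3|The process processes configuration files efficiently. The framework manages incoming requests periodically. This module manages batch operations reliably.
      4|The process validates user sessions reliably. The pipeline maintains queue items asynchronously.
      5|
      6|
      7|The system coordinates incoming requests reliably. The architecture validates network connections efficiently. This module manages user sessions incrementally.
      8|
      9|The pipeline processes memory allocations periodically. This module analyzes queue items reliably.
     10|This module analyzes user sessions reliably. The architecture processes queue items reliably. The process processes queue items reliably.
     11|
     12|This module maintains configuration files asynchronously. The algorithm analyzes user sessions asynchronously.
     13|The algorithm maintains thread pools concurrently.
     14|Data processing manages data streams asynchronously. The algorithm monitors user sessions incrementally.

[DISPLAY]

                                                
                                                
                                                
                                                
                                                
                                                
                                                
━━━━━━━━━━━━━━━━━━━━━━┓━━━┓                     
Modal                 ┃   ┃                     
──────────────────────┨───┨                     
cess monitors data str┃   ┃                     
                      ┃  ░┃                     
cess processes configu┃   ┃                     
cess validates user se┃  ░┃                     
───────────────────┐  ┃  ░┃                     
Update Available   │  ┃  ░┃                     
 Are you sure?     │mi┃  ░┃                     
e]  Don't Save   Ca│  ┃█ ░┃                     
───────────────────┘ry┃█ ░┃                     
dule analyzes user ses┃█ ░┃                     
                      ┃█  ┃                     
dule maintains configu┃█  ┃                     


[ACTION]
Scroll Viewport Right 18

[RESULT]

                                                
                                                
                                                
                                                
                                                
                                                
                                                
━━━━━━━━━━━━━━━┓━━━┓                            
               ┃   ┃                            
───────────────┨───┨                            
nitors data str┃   ┃                            
               ┃  ░┃                            
ocesses configu┃   ┃                            
lidates user se┃  ░┃                            
────────────┐  ┃  ░┃                            
Available   │  ┃  ░┃                            
u sure?     │mi┃  ░┃                            
't Save   Ca│  ┃█ ░┃                            
────────────┘ry┃█ ░┃                            
alyzes user ses┃█ ░┃                            
               ┃█  ┃                            
intains configu┃█  ┃                            


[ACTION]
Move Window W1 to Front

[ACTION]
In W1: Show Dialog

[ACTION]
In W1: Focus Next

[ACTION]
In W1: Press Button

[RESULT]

                                                
                                                
                                                
                                                
                                                
                                                
                                                
━━━━━━━━━━━━━━━┓━━━┓                            
               ┃   ┃                            
───────────────┨───┨                            
nitors data str┃   ┃                            
               ┃  ░┃                            
ocesses configu┃   ┃                            
lidates user se┃  ░┃                            
               ┃  ░┃                            
               ┃  ░┃                            
rdinates incomi┃  ░┃                            
               ┃█ ░┃                            
rocesses memory┃█ ░┃                            
alyzes user ses┃█ ░┃                            
               ┃█  ┃                            
intains configu┃█  ┃                            


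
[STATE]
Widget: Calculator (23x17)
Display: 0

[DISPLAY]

                      0
┌───┬───┬───┬───┐      
│ 7 │ 8 │ 9 │ ÷ │      
├───┼───┼───┼───┤      
│ 4 │ 5 │ 6 │ × │      
├───┼───┼───┼───┤      
│ 1 │ 2 │ 3 │ - │      
├───┼───┼───┼───┤      
│ 0 │ . │ = │ + │      
├───┼───┼───┼───┤      
│ C │ MC│ MR│ M+│      
└───┴───┴───┴───┘      
                       
                       
                       
                       
                       


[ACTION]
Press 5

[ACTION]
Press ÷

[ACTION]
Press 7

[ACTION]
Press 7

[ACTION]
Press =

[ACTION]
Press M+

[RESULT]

          0.06493506494
┌───┬───┬───┬───┐      
│ 7 │ 8 │ 9 │ ÷ │      
├───┼───┼───┼───┤      
│ 4 │ 5 │ 6 │ × │      
├───┼───┼───┼───┤      
│ 1 │ 2 │ 3 │ - │      
├───┼───┼───┼───┤      
│ 0 │ . │ = │ + │      
├───┼───┼───┼───┤      
│ C │ MC│ MR│ M+│      
└───┴───┴───┴───┘      
                       
                       
                       
                       
                       


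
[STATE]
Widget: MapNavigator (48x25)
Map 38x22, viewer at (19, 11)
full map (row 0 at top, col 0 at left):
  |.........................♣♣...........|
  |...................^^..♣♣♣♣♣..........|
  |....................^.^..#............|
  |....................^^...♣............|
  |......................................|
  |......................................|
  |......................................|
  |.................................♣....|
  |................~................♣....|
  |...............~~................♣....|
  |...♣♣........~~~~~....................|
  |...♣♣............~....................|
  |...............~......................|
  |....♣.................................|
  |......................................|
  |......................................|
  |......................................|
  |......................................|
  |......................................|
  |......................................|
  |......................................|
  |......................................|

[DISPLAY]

                                                
     .........................♣♣...........     
     ...................^^..♣♣♣♣♣..........     
     ....................^.^..#............     
     ....................^^...♣............     
     ......................................     
     ......................................     
     ......................................     
     .................................♣....     
     ................~................♣....     
     ...............~~................♣....     
     ...♣♣........~~~~~....................     
     ...♣♣............~.@..................     
     ...............~......................     
     ....♣.................................     
     ......................................     
     ......................................     
     ......................................     
     ......................................     
     ......................................     
     ......................................     
     ......................................     
     ......................................     
                                                
                                                


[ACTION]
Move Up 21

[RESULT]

                                                
                                                
                                                
                                                
                                                
                                                
                                                
                                                
                                                
                                                
                                                
                                                
     ...................@.....♣♣...........     
     ...................^^..♣♣♣♣♣..........     
     ....................^.^..#............     
     ....................^^...♣............     
     ......................................     
     ......................................     
     ......................................     
     .................................♣....     
     ................~................♣....     
     ...............~~................♣....     
     ...♣♣........~~~~~....................     
     ...♣♣............~....................     
     ...............~......................     


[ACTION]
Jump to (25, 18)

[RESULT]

.....................................           
................................♣....           
...............~................♣....           
..............~~................♣....           
..♣♣........~~~~~....................           
..♣♣............~....................           
..............~......................           
...♣.................................           
.....................................           
.....................................           
.....................................           
.....................................           
........................@............           
.....................................           
.....................................           
.....................................           
                                                
                                                
                                                
                                                
                                                
                                                
                                                
                                                
                                                


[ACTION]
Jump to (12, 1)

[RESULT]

                                                
                                                
                                                
                                                
                                                
                                                
                                                
                                                
                                                
                                                
                                                
            .........................♣♣.........
            ............@......^^..♣♣♣♣♣........
            ....................^.^..#..........
            ....................^^...♣..........
            ....................................
            ....................................
            ....................................
            .................................♣..
            ................~................♣..
            ...............~~................♣..
            ...♣♣........~~~~~..................
            ...♣♣............~..................
            ...............~....................
            ....♣...............................


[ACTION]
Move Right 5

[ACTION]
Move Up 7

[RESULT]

                                                
                                                
                                                
                                                
                                                
                                                
                                                
                                                
                                                
                                                
                                                
                                                
       .................@.......♣♣...........   
       ...................^^..♣♣♣♣♣..........   
       ....................^.^..#............   
       ....................^^...♣............   
       ......................................   
       ......................................   
       ......................................   
       .................................♣....   
       ................~................♣....   
       ...............~~................♣....   
       ...♣♣........~~~~~....................   
       ...♣♣............~....................   
       ...............~......................   


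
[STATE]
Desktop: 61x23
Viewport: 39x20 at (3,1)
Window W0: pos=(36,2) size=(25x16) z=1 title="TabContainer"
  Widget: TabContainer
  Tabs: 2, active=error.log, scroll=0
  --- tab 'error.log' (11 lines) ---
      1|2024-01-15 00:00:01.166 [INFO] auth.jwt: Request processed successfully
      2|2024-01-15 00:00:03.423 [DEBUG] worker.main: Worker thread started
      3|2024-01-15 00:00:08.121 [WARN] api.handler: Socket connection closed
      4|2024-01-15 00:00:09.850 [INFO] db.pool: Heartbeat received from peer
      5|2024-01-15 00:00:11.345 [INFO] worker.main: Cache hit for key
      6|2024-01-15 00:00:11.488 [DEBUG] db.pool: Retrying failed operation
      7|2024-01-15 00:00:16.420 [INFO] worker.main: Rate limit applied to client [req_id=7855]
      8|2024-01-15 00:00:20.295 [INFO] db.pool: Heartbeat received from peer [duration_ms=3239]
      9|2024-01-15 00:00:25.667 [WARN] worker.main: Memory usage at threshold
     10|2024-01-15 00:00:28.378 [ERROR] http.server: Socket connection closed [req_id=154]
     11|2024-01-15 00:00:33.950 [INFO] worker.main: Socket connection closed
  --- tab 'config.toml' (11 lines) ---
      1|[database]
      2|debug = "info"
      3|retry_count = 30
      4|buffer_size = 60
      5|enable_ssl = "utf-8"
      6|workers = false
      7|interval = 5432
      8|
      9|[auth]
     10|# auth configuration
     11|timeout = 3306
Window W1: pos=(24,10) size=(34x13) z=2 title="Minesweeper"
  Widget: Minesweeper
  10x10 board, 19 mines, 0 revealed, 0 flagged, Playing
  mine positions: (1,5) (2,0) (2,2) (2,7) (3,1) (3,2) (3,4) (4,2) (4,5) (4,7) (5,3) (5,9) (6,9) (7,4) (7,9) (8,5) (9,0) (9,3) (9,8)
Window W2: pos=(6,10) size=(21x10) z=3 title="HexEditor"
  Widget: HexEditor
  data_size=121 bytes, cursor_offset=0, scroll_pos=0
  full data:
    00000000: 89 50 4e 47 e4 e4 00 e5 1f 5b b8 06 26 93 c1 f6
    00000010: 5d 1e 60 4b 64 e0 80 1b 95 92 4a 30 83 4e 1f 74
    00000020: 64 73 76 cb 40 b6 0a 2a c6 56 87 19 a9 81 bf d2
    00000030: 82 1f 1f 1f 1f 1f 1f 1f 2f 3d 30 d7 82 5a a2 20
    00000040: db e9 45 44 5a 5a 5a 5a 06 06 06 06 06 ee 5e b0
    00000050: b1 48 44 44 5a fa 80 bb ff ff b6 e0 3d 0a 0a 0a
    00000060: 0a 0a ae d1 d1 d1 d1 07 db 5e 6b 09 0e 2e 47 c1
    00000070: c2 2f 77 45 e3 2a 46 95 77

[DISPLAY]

                                       
                                 ┏━━━━━
                                 ┃ TabC
                                 ┠─────
                                 ┃[erro
                                 ┃─────
                                 ┃2024-
                                 ┃2024-
                                 ┃2024-
   ┏━━━━━━━━━━━━━━━━━━━┓━━━━━━━━━━━━━━━
   ┃ HexEditor         ┃inesweeper     
   ┠───────────────────┨───────────────
   ┃00000000  89 50 4e ┃■■■■■■■■       
   ┃00000010  5d 1e 60 ┃■■■■■■■■       
   ┃00000020  64 73 76 ┃■■■■■■■■       
   ┃00000030  82 1f 1f ┃■■■■■■■■       
   ┃00000040  db e9 45 ┃■■■■■■■■       
   ┃00000050  b1 48 44 ┃■■■■■■■■       
   ┗━━━━━━━━━━━━━━━━━━━┛■■■■■■■■       
                     ┃■■■■■■■■■■       


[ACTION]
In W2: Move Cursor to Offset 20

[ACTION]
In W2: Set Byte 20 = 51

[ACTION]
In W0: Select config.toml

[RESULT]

                                       
                                 ┏━━━━━
                                 ┃ TabC
                                 ┠─────
                                 ┃ erro
                                 ┃─────
                                 ┃[data
                                 ┃debug
                                 ┃retry
   ┏━━━━━━━━━━━━━━━━━━━┓━━━━━━━━━━━━━━━
   ┃ HexEditor         ┃inesweeper     
   ┠───────────────────┨───────────────
   ┃00000000  89 50 4e ┃■■■■■■■■       
   ┃00000010  5d 1e 60 ┃■■■■■■■■       
   ┃00000020  64 73 76 ┃■■■■■■■■       
   ┃00000030  82 1f 1f ┃■■■■■■■■       
   ┃00000040  db e9 45 ┃■■■■■■■■       
   ┃00000050  b1 48 44 ┃■■■■■■■■       
   ┗━━━━━━━━━━━━━━━━━━━┛■■■■■■■■       
                     ┃■■■■■■■■■■       


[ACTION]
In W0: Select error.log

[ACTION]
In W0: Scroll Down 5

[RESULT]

                                       
                                 ┏━━━━━
                                 ┃ TabC
                                 ┠─────
                                 ┃[erro
                                 ┃─────
                                 ┃2024-
                                 ┃2024-
                                 ┃2024-
   ┏━━━━━━━━━━━━━━━━━━━┓━━━━━━━━━━━━━━━
   ┃ HexEditor         ┃inesweeper     
   ┠───────────────────┨───────────────
   ┃00000000  89 50 4e ┃■■■■■■■■       
   ┃00000010  5d 1e 60 ┃■■■■■■■■       
   ┃00000020  64 73 76 ┃■■■■■■■■       
   ┃00000030  82 1f 1f ┃■■■■■■■■       
   ┃00000040  db e9 45 ┃■■■■■■■■       
   ┃00000050  b1 48 44 ┃■■■■■■■■       
   ┗━━━━━━━━━━━━━━━━━━━┛■■■■■■■■       
                     ┃■■■■■■■■■■       
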